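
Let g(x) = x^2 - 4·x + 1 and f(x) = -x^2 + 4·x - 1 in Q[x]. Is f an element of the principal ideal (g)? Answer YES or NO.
YES

In Q[x] the ideal (g) consists of all multiples of g, so f ∈ (g) iff g | f, i.e. iff the remainder of f on division by g is 0. Divide f by g (g is monic, so eliminate the leading term of the running remainder at each step):
  leading term -x^2: subtract (-1)·g(x) = -x^2 + 4·x - 1, leaving 0
The remainder is 0, so f(x) = g(x) · h(x) with h(x) = -1. Hence g | f, i.e. f ∈ (g).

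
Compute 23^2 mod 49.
Use repeated squaring. Binary(2) = 10. Walk through the bits of the exponent 2 left-to-right: at each bit after the leading one, square the running value, then multiply by 23 if the bit is 1 (always reducing mod 49):
  bit 1 = 1 (leading): start with 23.
  bit 2 = 0: square 23^2 = 529 ≡ 39 (mod 49).
Final value: 23^2 ≡ 39 (mod 49).

Final answer: 39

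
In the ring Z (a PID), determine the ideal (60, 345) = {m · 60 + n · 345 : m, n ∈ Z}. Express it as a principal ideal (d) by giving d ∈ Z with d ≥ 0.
In the PID Z, (a, b) is generated by gcd(a, b). Compute gcd(345, 60) with the extended Euclidean algorithm, tracking rows (r, s, t) with s·345 + t·60 = r:
  row A: (345, 1, 0)   [1·345 + 0·60 = 345]
  row B: (60, 0, 1)   [0·345 + 1·60 = 60]
  345 = 5·60 + 45   → row C = row A − 5·row B = (45, 1, −5)   [check: 1·345 − 5·60 = 45]
  60 = 1·45 + 15   → row D = row B − 1·row C = (15, −1, 6)   [check: −1·345 + 6·60 = 15]
  45 = 3·15 + 0   → remainder 0, stop. gcd = 15 (last nonzero row D).
So gcd(60, 345) = 15, with Bézout identity −1·345 + 6·60 = 15. Containment (⊇): the Bézout identity exhibits 15 as an element of (60, 345), giving (15) ⊆ (60, 345). Containment (⊆): since 15 | 60 and 15 | 345 (60 = 15·4, 345 = 15·23), every Z-linear combination of 60 and 345 is divisible by 15, so (60, 345) ⊆ (15). Therefore (60, 345) = (15), d = 15.

Final answer: (60, 345) = (15); d = 15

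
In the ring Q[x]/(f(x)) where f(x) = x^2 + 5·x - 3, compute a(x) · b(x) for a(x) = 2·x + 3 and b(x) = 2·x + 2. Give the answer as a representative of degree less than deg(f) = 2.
a · b ≡ 18 - 10·x (mod f(x))

First multiply in Q[x] without reducing: a · b = 4·x^2 + 10·x + 6. Now divide by f(x) = x^2 + 5·x - 3, eliminating the leading term at each step:
  leading term 4·x^2: subtract (4)·f(x) = 4·x^2 + 20·x - 12, leaving 18 - 10·x
The degree is now < 2, so this is the remainder. Hence a · b ≡ 18 - 10·x in Q[x]/(f).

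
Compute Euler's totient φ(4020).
φ is multiplicative, with φ(p^e) = p^e − p^(e−1). Factorise 4020 = 2^2 · 3 · 5 · 67. Then
  φ(4020) = (2^2 − 2^1) · (3 − 1) · (5 − 1) · (67 − 1) = 2 · 2 · 4 · 66 = 1056.

Final answer: φ(4020) = 1056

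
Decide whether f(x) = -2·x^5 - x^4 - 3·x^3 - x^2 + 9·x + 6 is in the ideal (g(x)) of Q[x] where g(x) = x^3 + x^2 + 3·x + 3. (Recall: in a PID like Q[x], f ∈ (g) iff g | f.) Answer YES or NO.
YES

In Q[x] the ideal (g) consists of all multiples of g, so f ∈ (g) iff g | f, i.e. iff the remainder of f on division by g is 0. Divide f by g (g is monic, so eliminate the leading term of the running remainder at each step):
  leading term -2·x^5: subtract (-2·x^2)·g(x) = -2·x^5 - 2·x^4 - 6·x^3 - 6·x^2, leaving x^4 + 3·x^3 + 5·x^2 + 9·x + 6
  leading term x^4: subtract (x)·g(x) = x^4 + x^3 + 3·x^2 + 3·x, leaving 2·x^3 + 2·x^2 + 6·x + 6
  leading term 2·x^3: subtract (2)·g(x) = 2·x^3 + 2·x^2 + 6·x + 6, leaving 0
The remainder is 0, so f(x) = g(x) · h(x) with h(x) = -2·x^2 + x + 2. Hence g | f, i.e. f ∈ (g).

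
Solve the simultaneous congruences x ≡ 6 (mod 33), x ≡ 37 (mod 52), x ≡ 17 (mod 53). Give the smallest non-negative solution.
x ≡ 9345 (mod 90948); the representative in [0, 90948) is 9345

The moduli 33, 52, 53 are pairwise coprime, so by the CRT there is a unique solution mod 33·52·53 = 90948.
Solve by successive substitution. Start with x ≡ 6 (mod 33).
  Combine with x ≡ 37 (mod 52): write x = 6 + 33·t and require 6 + 33·t ≡ 37 (mod 52), i.e. 33·t ≡ 37 − 6 ≡ 31 (mod 52). Since 33^(−1) ≡ 41 (mod 52), t ≡ 41·31 ≡ 23 (mod 52). So x ≡ 6 + 33·23 = 765 (mod 1716).
  Combine with x ≡ 17 (mod 53): write x = 765 + 1716·t and require 765 + 1716·t ≡ 17 (mod 53), i.e. 1716·t ≡ 17 − 765 ≡ 47 (mod 53). Since 1716^(−1) ≡ 8 (mod 53) (1716 ≡ 20 (mod 53)), t ≡ 8·47 ≡ 5 (mod 53). So x ≡ 765 + 1716·5 = 9345 (mod 90948).
Unique solution in [0, 90948): x = 9345.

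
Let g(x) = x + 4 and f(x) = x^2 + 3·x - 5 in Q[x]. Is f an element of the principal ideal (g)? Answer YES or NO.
In Q[x] the ideal (g) consists of all multiples of g, so f ∈ (g) iff g | f, i.e. iff the remainder of f on division by g is 0. Divide f by g (g is monic, so eliminate the leading term of the running remainder at each step):
  leading term x^2: subtract (x)·g(x) = x^2 + 4·x, leaving -x - 5
  leading term -x: subtract (-1)·g(x) = -x - 4, leaving -1
The remainder r(x) = -1 ≠ 0 (and deg r < deg g), so g ∤ f, i.e. f ∉ (g).

Final answer: NO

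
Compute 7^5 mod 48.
7

Use repeated squaring. Binary(5) = 101. Walk through the bits of the exponent 5 left-to-right: at each bit after the leading one, square the running value, then multiply by 7 if the bit is 1 (always reducing mod 48):
  bit 1 = 1 (leading): start with 7.
  bit 2 = 0: square 7^2 = 49 ≡ 1 (mod 48).
  bit 3 = 1: square 1^2 = 1; bit is 1, so multiply 1·7 = 7 (mod 48).
Final value: 7^5 ≡ 7 (mod 48).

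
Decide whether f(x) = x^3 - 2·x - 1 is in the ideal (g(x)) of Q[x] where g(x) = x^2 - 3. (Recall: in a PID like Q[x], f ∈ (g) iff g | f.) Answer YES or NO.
NO

In Q[x] the ideal (g) consists of all multiples of g, so f ∈ (g) iff g | f, i.e. iff the remainder of f on division by g is 0. Divide f by g (g is monic, so eliminate the leading term of the running remainder at each step):
  leading term x^3: subtract (x)·g(x) = x^3 - 3·x, leaving x - 1
The remainder r(x) = x - 1 ≠ 0 (and deg r < deg g), so g ∤ f, i.e. f ∉ (g).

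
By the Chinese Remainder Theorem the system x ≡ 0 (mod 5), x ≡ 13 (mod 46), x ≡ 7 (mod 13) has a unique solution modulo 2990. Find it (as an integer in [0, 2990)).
The moduli 5, 46, 13 are pairwise coprime, so by the CRT there is a unique solution mod 5·46·13 = 2990.
Solve by successive substitution. Start with x ≡ 0 (mod 5).
  Combine with x ≡ 13 (mod 46): write x = 5·t and require 5·t ≡ 13 (mod 46). Since 5^(−1) ≡ 37 (mod 46), t ≡ 37·13 ≡ 21 (mod 46). So x ≡ 5·21 = 105 (mod 230).
  Combine with x ≡ 7 (mod 13): write x = 105 + 230·t and require 105 + 230·t ≡ 7 (mod 13), i.e. 230·t ≡ 7 − 105 ≡ 6 (mod 13). Since 230^(−1) ≡ 3 (mod 13) (230 ≡ 9 (mod 13)), t ≡ 3·6 ≡ 5 (mod 13). So x ≡ 105 + 230·5 = 1255 (mod 2990).
Unique solution in [0, 2990): x = 1255.

Final answer: x ≡ 1255 (mod 2990); the representative in [0, 2990) is 1255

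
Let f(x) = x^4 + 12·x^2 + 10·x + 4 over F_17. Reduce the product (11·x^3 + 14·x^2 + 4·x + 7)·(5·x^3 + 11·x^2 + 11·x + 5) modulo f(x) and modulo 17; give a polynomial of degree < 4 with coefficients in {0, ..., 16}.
a · b ≡ 13·x^3 + 10·x^2 + 8·x + 16 (mod f(x))

Multiply as integer polynomials: a · b = 55·x^6 + 191·x^5 + 295·x^4 + 288·x^3 + 191·x^2 + 97·x + 35. Reducing coefficients mod 17: a · b ≡ 4·x^6 + 4·x^5 + 6·x^4 + 16·x^3 + 4·x^2 + 12·x + 1. Now divide by f(x) = x^4 + 12·x^2 + 10·x + 4 in F_17[x], eliminating the leading term at each step:
  leading term 4·x^6: subtract (4·x^2)·f(x) = 4·x^6 + 14·x^4 + 6·x^3 + 16·x^2, leaving 4·x^5 + 9·x^4 + 10·x^3 + 5·x^2 + 12·x + 1 (coefficients mod 17)
  leading term 4·x^5: subtract (4·x)·f(x) = 4·x^5 + 14·x^3 + 6·x^2 + 16·x, leaving 9·x^4 + 13·x^3 + 16·x^2 + 13·x + 1 (coefficients mod 17)
  leading term 9·x^4: subtract (9)·f(x) = 9·x^4 + 6·x^2 + 5·x + 2, leaving 13·x^3 + 10·x^2 + 8·x + 16 (coefficients mod 17)
The degree is now < 4, so this is the remainder. Hence a · b ≡ 13·x^3 + 10·x^2 + 8·x + 16 in F_17[x]/(f).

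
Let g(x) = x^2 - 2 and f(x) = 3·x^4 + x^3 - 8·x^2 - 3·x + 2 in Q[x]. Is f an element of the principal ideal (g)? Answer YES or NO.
NO

In Q[x] the ideal (g) consists of all multiples of g, so f ∈ (g) iff g | f, i.e. iff the remainder of f on division by g is 0. Divide f by g (g is monic, so eliminate the leading term of the running remainder at each step):
  leading term 3·x^4: subtract (3·x^2)·g(x) = 3·x^4 - 6·x^2, leaving x^3 - 2·x^2 - 3·x + 2
  leading term x^3: subtract (x)·g(x) = x^3 - 2·x, leaving -2·x^2 - x + 2
  leading term -2·x^2: subtract (-2)·g(x) = 4 - 2·x^2, leaving -x - 2
The remainder r(x) = -x - 2 ≠ 0 (and deg r < deg g), so g ∤ f, i.e. f ∉ (g).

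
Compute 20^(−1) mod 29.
Apply the extended Euclidean algorithm to (29, 20), tracking rows (r, s, t) with s·29 + t·20 = r. Each division r_prev = q·r_cur + r_new produces the new row as (previous row) − q·(current row):
  row A: (29, 1, 0)   [1·29 + 0·20 = 29]
  row B: (20, 0, 1)   [0·29 + 1·20 = 20]
  29 = 1·20 + 9   → row C = row A − 1·row B = (9, 1, −1)   [check: 1·29 − 1·20 = 9]
  20 = 2·9 + 2   → row D = row B − 2·row C = (2, −2, 3)   [check: −2·29 + 3·20 = 2]
  9 = 4·2 + 1   → row E = row C − 4·row D = (1, 9, −13)   [check: 9·29 − 13·20 = 1]
  2 = 2·1 + 0   → remainder 0, stop. gcd = 1 (last nonzero row E).
The gcd is 1, so 20 is invertible mod 29. The last nonzero row gives 9·29 − 13·20 = 1, so t = −13. So 20^(−1) ≡ −13 ≡ 16 (mod 29). Verify: 20 · 16 = 320 ≡ 1 (mod 29). ✓

Final answer: 20^(−1) ≡ 16 (mod 29)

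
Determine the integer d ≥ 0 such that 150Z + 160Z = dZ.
In the PID Z, (a, b) is generated by gcd(a, b). Compute gcd(160, 150) with the extended Euclidean algorithm, tracking rows (r, s, t) with s·160 + t·150 = r:
  row A: (160, 1, 0)   [1·160 + 0·150 = 160]
  row B: (150, 0, 1)   [0·160 + 1·150 = 150]
  160 = 1·150 + 10   → row C = row A − 1·row B = (10, 1, −1)   [check: 1·160 − 1·150 = 10]
  150 = 15·10 + 0   → remainder 0, stop. gcd = 10 (last nonzero row C).
So gcd(150, 160) = 10, with Bézout identity 1·160 − 1·150 = 10. Containment (⊇): the Bézout identity exhibits 10 as an element of (150, 160), giving (10) ⊆ (150, 160). Containment (⊆): since 10 | 150 and 10 | 160 (150 = 10·15, 160 = 10·16), every Z-linear combination of 150 and 160 is divisible by 10, so (150, 160) ⊆ (10). Therefore (150, 160) = (10), d = 10.

Final answer: (150, 160) = (10); d = 10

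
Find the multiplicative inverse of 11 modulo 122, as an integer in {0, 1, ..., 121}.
Apply the extended Euclidean algorithm to (122, 11), tracking rows (r, s, t) with s·122 + t·11 = r. Each division r_prev = q·r_cur + r_new produces the new row as (previous row) − q·(current row):
  row A: (122, 1, 0)   [1·122 + 0·11 = 122]
  row B: (11, 0, 1)   [0·122 + 1·11 = 11]
  122 = 11·11 + 1   → row C = row A − 11·row B = (1, 1, −11)   [check: 1·122 − 11·11 = 1]
  11 = 11·1 + 0   → remainder 0, stop. gcd = 1 (last nonzero row C).
The gcd is 1, so 11 is invertible mod 122. The last nonzero row gives 1·122 − 11·11 = 1, so t = −11. So 11^(−1) ≡ −11 ≡ 111 (mod 122). Verify: 11 · 111 = 1221 ≡ 1 (mod 122). ✓

Final answer: 11^(−1) ≡ 111 (mod 122)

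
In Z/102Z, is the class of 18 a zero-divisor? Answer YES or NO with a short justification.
YES

gcd(18, 102) = 6 > 1, so 18 is not a unit in Z/102Z. In Z/nZ every nonzero non-unit is a zero-divisor: explicitly, take b = 102/gcd = 17 ≠ 0 (mod 102); then 18·17 = 306 = 3·102, i.e. 18·17 ≡ 0 (mod 102). So 18 is a zero-divisor.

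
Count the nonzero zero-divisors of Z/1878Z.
In Z/1878Z each nonzero element is either a unit (gcd with 1878 is 1) or a zero-divisor (gcd > 1). The number of units is φ(1878): factorise 1878 = 2 · 3 · 313, so φ(1878) = (2 − 1) · (3 − 1) · (313 − 1) = 1 · 2 · 312 = 624. The nonzero elements number 1878 − 1 = 1877. Hence the nonzero zero-divisors number 1877 − 624 = 1253.

Final answer: Z/1878Z has 1253 nonzero zero-divisors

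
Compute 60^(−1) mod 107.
Apply the extended Euclidean algorithm to (107, 60), tracking rows (r, s, t) with s·107 + t·60 = r. Each division r_prev = q·r_cur + r_new produces the new row as (previous row) − q·(current row):
  row A: (107, 1, 0)   [1·107 + 0·60 = 107]
  row B: (60, 0, 1)   [0·107 + 1·60 = 60]
  107 = 1·60 + 47   → row C = row A − 1·row B = (47, 1, −1)   [check: 1·107 − 1·60 = 47]
  60 = 1·47 + 13   → row D = row B − 1·row C = (13, −1, 2)   [check: −1·107 + 2·60 = 13]
  47 = 3·13 + 8   → row E = row C − 3·row D = (8, 4, −7)   [check: 4·107 − 7·60 = 8]
  13 = 1·8 + 5   → row F = row D − 1·row E = (5, −5, 9)   [check: −5·107 + 9·60 = 5]
  8 = 1·5 + 3   → row G = row E − 1·row F = (3, 9, −16)   [check: 9·107 − 16·60 = 3]
  5 = 1·3 + 2   → row H = row F − 1·row G = (2, −14, 25)   [check: −14·107 + 25·60 = 2]
  3 = 1·2 + 1   → row I = row G − 1·row H = (1, 23, −41)   [check: 23·107 − 41·60 = 1]
  2 = 2·1 + 0   → remainder 0, stop. gcd = 1 (last nonzero row I).
The gcd is 1, so 60 is invertible mod 107. The last nonzero row gives 23·107 − 41·60 = 1, so t = −41. So 60^(−1) ≡ −41 ≡ 66 (mod 107). Verify: 60 · 66 = 3960 ≡ 1 (mod 107). ✓

Final answer: 60^(−1) ≡ 66 (mod 107)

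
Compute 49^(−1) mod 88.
49^(−1) ≡ 9 (mod 88)

Apply the extended Euclidean algorithm to (88, 49), tracking rows (r, s, t) with s·88 + t·49 = r. Each division r_prev = q·r_cur + r_new produces the new row as (previous row) − q·(current row):
  row A: (88, 1, 0)   [1·88 + 0·49 = 88]
  row B: (49, 0, 1)   [0·88 + 1·49 = 49]
  88 = 1·49 + 39   → row C = row A − 1·row B = (39, 1, −1)   [check: 1·88 − 1·49 = 39]
  49 = 1·39 + 10   → row D = row B − 1·row C = (10, −1, 2)   [check: −1·88 + 2·49 = 10]
  39 = 3·10 + 9   → row E = row C − 3·row D = (9, 4, −7)   [check: 4·88 − 7·49 = 9]
  10 = 1·9 + 1   → row F = row D − 1·row E = (1, −5, 9)   [check: −5·88 + 9·49 = 1]
  9 = 9·1 + 0   → remainder 0, stop. gcd = 1 (last nonzero row F).
The gcd is 1, so 49 is invertible mod 88. The last nonzero row gives −5·88 + 9·49 = 1, so t = 9. So 49^(−1) ≡ 9 (mod 88). Verify: 49 · 9 = 441 ≡ 1 (mod 88). ✓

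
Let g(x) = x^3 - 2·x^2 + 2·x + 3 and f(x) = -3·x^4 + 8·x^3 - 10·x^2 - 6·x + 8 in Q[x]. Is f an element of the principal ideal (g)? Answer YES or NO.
In Q[x] the ideal (g) consists of all multiples of g, so f ∈ (g) iff g | f, i.e. iff the remainder of f on division by g is 0. Divide f by g (g is monic, so eliminate the leading term of the running remainder at each step):
  leading term -3·x^4: subtract (-3·x)·g(x) = -3·x^4 + 6·x^3 - 6·x^2 - 9·x, leaving 2·x^3 - 4·x^2 + 3·x + 8
  leading term 2·x^3: subtract (2)·g(x) = 2·x^3 - 4·x^2 + 4·x + 6, leaving 2 - x
The remainder r(x) = 2 - x ≠ 0 (and deg r < deg g), so g ∤ f, i.e. f ∉ (g).

Final answer: NO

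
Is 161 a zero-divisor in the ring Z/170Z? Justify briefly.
gcd(161, 170) = 1, so 161 is a unit in Z/170Z (it has a multiplicative inverse). A unit cannot be a zero-divisor: if 161·b ≡ 0 then multiplying both sides by 161^(−1) gives b ≡ 0. So 161 is not a zero-divisor.

Final answer: NO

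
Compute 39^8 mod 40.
Use repeated squaring. Binary(8) = 1000. Walk through the bits of the exponent 8 left-to-right: at each bit after the leading one, square the running value, then multiply by 39 if the bit is 1 (always reducing mod 40):
  bit 1 = 1 (leading): start with 39.
  bit 2 = 0: square 39^2 = 1521 ≡ 1 (mod 40).
  bit 3 = 0: square 1^2 = 1 (mod 40).
  bit 4 = 0: square 1^2 = 1 (mod 40).
Final value: 39^8 ≡ 1 (mod 40).

Final answer: 1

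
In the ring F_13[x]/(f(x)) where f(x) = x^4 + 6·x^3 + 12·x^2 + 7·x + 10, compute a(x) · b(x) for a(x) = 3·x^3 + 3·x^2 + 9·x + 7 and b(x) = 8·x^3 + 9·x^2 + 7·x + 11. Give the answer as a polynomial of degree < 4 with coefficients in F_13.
a · b ≡ 8·x^3 + 11·x^2 + 12·x + 12 (mod f(x))

Multiply as integer polynomials: a · b = 24·x^6 + 51·x^5 + 120·x^4 + 191·x^3 + 159·x^2 + 148·x + 77. Reducing coefficients mod 13: a · b ≡ 11·x^6 + 12·x^5 + 3·x^4 + 9·x^3 + 3·x^2 + 5·x + 12. Now divide by f(x) = x^4 + 6·x^3 + 12·x^2 + 7·x + 10 in F_13[x], eliminating the leading term at each step:
  leading term 11·x^6: subtract (11·x^2)·f(x) = 11·x^6 + x^5 + 2·x^4 + 12·x^3 + 6·x^2, leaving 11·x^5 + x^4 + 10·x^3 + 10·x^2 + 5·x + 12 (coefficients mod 13)
  leading term 11·x^5: subtract (11·x)·f(x) = 11·x^5 + x^4 + 2·x^3 + 12·x^2 + 6·x, leaving 8·x^3 + 11·x^2 + 12·x + 12 (coefficients mod 13)
The degree is now < 4, so this is the remainder. Hence a · b ≡ 8·x^3 + 11·x^2 + 12·x + 12 in F_13[x]/(f).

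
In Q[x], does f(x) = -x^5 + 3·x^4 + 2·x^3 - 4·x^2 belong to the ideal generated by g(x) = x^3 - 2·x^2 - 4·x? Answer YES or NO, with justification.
In Q[x] the ideal (g) consists of all multiples of g, so f ∈ (g) iff g | f, i.e. iff the remainder of f on division by g is 0. Divide f by g (g is monic, so eliminate the leading term of the running remainder at each step):
  leading term -x^5: subtract (-x^2)·g(x) = -x^5 + 2·x^4 + 4·x^3, leaving x^4 - 2·x^3 - 4·x^2
  leading term x^4: subtract (x)·g(x) = x^4 - 2·x^3 - 4·x^2, leaving 0
The remainder is 0, so f(x) = g(x) · h(x) with h(x) = -x^2 + x. Hence g | f, i.e. f ∈ (g).

Final answer: YES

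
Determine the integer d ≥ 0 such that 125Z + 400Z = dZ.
In the PID Z, (a, b) is generated by gcd(a, b). Compute gcd(400, 125) with the extended Euclidean algorithm, tracking rows (r, s, t) with s·400 + t·125 = r:
  row A: (400, 1, 0)   [1·400 + 0·125 = 400]
  row B: (125, 0, 1)   [0·400 + 1·125 = 125]
  400 = 3·125 + 25   → row C = row A − 3·row B = (25, 1, −3)   [check: 1·400 − 3·125 = 25]
  125 = 5·25 + 0   → remainder 0, stop. gcd = 25 (last nonzero row C).
So gcd(125, 400) = 25, with Bézout identity 1·400 − 3·125 = 25. Containment (⊇): the Bézout identity exhibits 25 as an element of (125, 400), giving (25) ⊆ (125, 400). Containment (⊆): since 25 | 125 and 25 | 400 (125 = 25·5, 400 = 25·16), every Z-linear combination of 125 and 400 is divisible by 25, so (125, 400) ⊆ (25). Therefore (125, 400) = (25), d = 25.

Final answer: (125, 400) = (25); d = 25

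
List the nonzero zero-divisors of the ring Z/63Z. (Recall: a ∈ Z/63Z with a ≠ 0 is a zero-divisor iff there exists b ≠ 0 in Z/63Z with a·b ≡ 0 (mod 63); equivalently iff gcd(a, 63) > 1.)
An element a ∈ Z/63Z (with a ≠ 0) is a zero-divisor iff gcd(a, 63) > 1 (because a is a unit precisely when gcd(a, n) = 1, and in Z/nZ every nonzero, non-unit element is a zero-divisor). Scan a = 1, ..., 62 and keep those with gcd(a, 63) > 1:
  gcd(3, 63) = 3, gcd(6, 63) = 3, gcd(7, 63) = 7, gcd(9, 63) = 9, gcd(12, 63) = 3, gcd(14, 63) = 7, gcd(15, 63) = 3, gcd(18, 63) = 9, gcd(21, 63) = 21, gcd(24, 63) = 3, gcd(27, 63) = 9, gcd(28, 63) = 7, gcd(30, 63) = 3, gcd(33, 63) = 3, gcd(35, 63) = 7, gcd(36, 63) = 9, gcd(39, 63) = 3, gcd(42, 63) = 21, gcd(45, 63) = 9, gcd(48, 63) = 3, gcd(49, 63) = 7, gcd(51, 63) = 3, gcd(54, 63) = 9, gcd(56, 63) = 7, gcd(57, 63) = 3, gcd(60, 63) = 3.
All other a ∈ {1, ..., 62} have gcd(a, 63) = 1 and are units. So the nonzero zero-divisors are exactly the 26 values of a appearing in this scan.

Final answer: nonzero zero-divisors of Z/63Z = {3, 6, 7, 9, 12, 14, 15, 18, 21, 24, 27, 28, 30, 33, 35, 36, 39, 42, 45, 48, 49, 51, 54, 56, 57, 60}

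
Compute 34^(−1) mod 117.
34^(−1) ≡ 31 (mod 117)

Apply the extended Euclidean algorithm to (117, 34), tracking rows (r, s, t) with s·117 + t·34 = r. Each division r_prev = q·r_cur + r_new produces the new row as (previous row) − q·(current row):
  row A: (117, 1, 0)   [1·117 + 0·34 = 117]
  row B: (34, 0, 1)   [0·117 + 1·34 = 34]
  117 = 3·34 + 15   → row C = row A − 3·row B = (15, 1, −3)   [check: 1·117 − 3·34 = 15]
  34 = 2·15 + 4   → row D = row B − 2·row C = (4, −2, 7)   [check: −2·117 + 7·34 = 4]
  15 = 3·4 + 3   → row E = row C − 3·row D = (3, 7, −24)   [check: 7·117 − 24·34 = 3]
  4 = 1·3 + 1   → row F = row D − 1·row E = (1, −9, 31)   [check: −9·117 + 31·34 = 1]
  3 = 3·1 + 0   → remainder 0, stop. gcd = 1 (last nonzero row F).
The gcd is 1, so 34 is invertible mod 117. The last nonzero row gives −9·117 + 31·34 = 1, so t = 31. So 34^(−1) ≡ 31 (mod 117). Verify: 34 · 31 = 1054 ≡ 1 (mod 117). ✓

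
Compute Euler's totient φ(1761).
φ is multiplicative, with φ(p^e) = p^e − p^(e−1). Factorise 1761 = 3 · 587. Then
  φ(1761) = (3 − 1) · (587 − 1) = 2 · 586 = 1172.

Final answer: φ(1761) = 1172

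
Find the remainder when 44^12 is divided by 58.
Use repeated squaring. Binary(12) = 1100. Walk through the bits of the exponent 12 left-to-right: at each bit after the leading one, square the running value, then multiply by 44 if the bit is 1 (always reducing mod 58):
  bit 1 = 1 (leading): start with 44.
  bit 2 = 1: square 44^2 = 1936 ≡ 22; bit is 1, so multiply 22·44 = 968 ≡ 40 (mod 58).
  bit 3 = 0: square 40^2 = 1600 ≡ 34 (mod 58).
  bit 4 = 0: square 34^2 = 1156 ≡ 54 (mod 58).
Final value: 44^12 ≡ 54 (mod 58).

Final answer: 54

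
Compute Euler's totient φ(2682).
φ(2682) = 888

φ is multiplicative, with φ(p^e) = p^e − p^(e−1). Factorise 2682 = 2 · 3^2 · 149. Then
  φ(2682) = (2 − 1) · (3^2 − 3^1) · (149 − 1) = 1 · 6 · 148 = 888.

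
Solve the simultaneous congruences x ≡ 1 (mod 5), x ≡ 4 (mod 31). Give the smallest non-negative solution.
The moduli 5, 31 are pairwise coprime, so by the CRT there is a unique solution mod 5·31 = 155.
Solve by successive substitution. Start with x ≡ 1 (mod 5).
  Combine with x ≡ 4 (mod 31): write x = 1 + 5·t and require 1 + 5·t ≡ 4 (mod 31), i.e. 5·t ≡ 4 − 1 ≡ 3 (mod 31). Since 5^(−1) ≡ 25 (mod 31), t ≡ 25·3 ≡ 13 (mod 31). So x ≡ 1 + 5·13 = 66 (mod 155).
Unique solution in [0, 155): x = 66.

Final answer: x ≡ 66 (mod 155); the representative in [0, 155) is 66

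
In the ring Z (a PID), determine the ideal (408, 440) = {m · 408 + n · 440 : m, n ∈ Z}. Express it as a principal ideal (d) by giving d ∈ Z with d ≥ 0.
(408, 440) = (8); d = 8

In the PID Z, (a, b) is generated by gcd(a, b). Compute gcd(440, 408) with the extended Euclidean algorithm, tracking rows (r, s, t) with s·440 + t·408 = r:
  row A: (440, 1, 0)   [1·440 + 0·408 = 440]
  row B: (408, 0, 1)   [0·440 + 1·408 = 408]
  440 = 1·408 + 32   → row C = row A − 1·row B = (32, 1, −1)   [check: 1·440 − 1·408 = 32]
  408 = 12·32 + 24   → row D = row B − 12·row C = (24, −12, 13)   [check: −12·440 + 13·408 = 24]
  32 = 1·24 + 8   → row E = row C − 1·row D = (8, 13, −14)   [check: 13·440 − 14·408 = 8]
  24 = 3·8 + 0   → remainder 0, stop. gcd = 8 (last nonzero row E).
So gcd(408, 440) = 8, with Bézout identity 13·440 − 14·408 = 8. Containment (⊇): the Bézout identity exhibits 8 as an element of (408, 440), giving (8) ⊆ (408, 440). Containment (⊆): since 8 | 408 and 8 | 440 (408 = 8·51, 440 = 8·55), every Z-linear combination of 408 and 440 is divisible by 8, so (408, 440) ⊆ (8). Therefore (408, 440) = (8), d = 8.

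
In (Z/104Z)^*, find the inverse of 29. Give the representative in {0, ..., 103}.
29^(−1) ≡ 61 (mod 104)

Apply the extended Euclidean algorithm to (104, 29), tracking rows (r, s, t) with s·104 + t·29 = r. Each division r_prev = q·r_cur + r_new produces the new row as (previous row) − q·(current row):
  row A: (104, 1, 0)   [1·104 + 0·29 = 104]
  row B: (29, 0, 1)   [0·104 + 1·29 = 29]
  104 = 3·29 + 17   → row C = row A − 3·row B = (17, 1, −3)   [check: 1·104 − 3·29 = 17]
  29 = 1·17 + 12   → row D = row B − 1·row C = (12, −1, 4)   [check: −1·104 + 4·29 = 12]
  17 = 1·12 + 5   → row E = row C − 1·row D = (5, 2, −7)   [check: 2·104 − 7·29 = 5]
  12 = 2·5 + 2   → row F = row D − 2·row E = (2, −5, 18)   [check: −5·104 + 18·29 = 2]
  5 = 2·2 + 1   → row G = row E − 2·row F = (1, 12, −43)   [check: 12·104 − 43·29 = 1]
  2 = 2·1 + 0   → remainder 0, stop. gcd = 1 (last nonzero row G).
The gcd is 1, so 29 is invertible mod 104. The last nonzero row gives 12·104 − 43·29 = 1, so t = −43. So 29^(−1) ≡ −43 ≡ 61 (mod 104). Verify: 29 · 61 = 1769 ≡ 1 (mod 104). ✓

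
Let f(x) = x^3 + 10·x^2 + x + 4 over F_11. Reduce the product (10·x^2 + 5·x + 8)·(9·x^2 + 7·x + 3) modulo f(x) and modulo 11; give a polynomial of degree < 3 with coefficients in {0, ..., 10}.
a · b ≡ 10·x^2 + x + 7 (mod f(x))

Multiply as integer polynomials: a · b = 90·x^4 + 115·x^3 + 137·x^2 + 71·x + 24. Reducing coefficients mod 11: a · b ≡ 2·x^4 + 5·x^3 + 5·x^2 + 5·x + 2. Now divide by f(x) = x^3 + 10·x^2 + x + 4 in F_11[x], eliminating the leading term at each step:
  leading term 2·x^4: subtract (2·x)·f(x) = 2·x^4 + 9·x^3 + 2·x^2 + 8·x, leaving 7·x^3 + 3·x^2 + 8·x + 2 (coefficients mod 11)
  leading term 7·x^3: subtract (7)·f(x) = 7·x^3 + 4·x^2 + 7·x + 6, leaving 10·x^2 + x + 7 (coefficients mod 11)
The degree is now < 3, so this is the remainder. Hence a · b ≡ 10·x^2 + x + 7 in F_11[x]/(f).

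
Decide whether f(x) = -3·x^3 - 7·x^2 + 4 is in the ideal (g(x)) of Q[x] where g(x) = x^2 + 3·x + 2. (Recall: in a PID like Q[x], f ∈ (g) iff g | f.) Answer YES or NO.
YES

In Q[x] the ideal (g) consists of all multiples of g, so f ∈ (g) iff g | f, i.e. iff the remainder of f on division by g is 0. Divide f by g (g is monic, so eliminate the leading term of the running remainder at each step):
  leading term -3·x^3: subtract (-3·x)·g(x) = -3·x^3 - 9·x^2 - 6·x, leaving 2·x^2 + 6·x + 4
  leading term 2·x^2: subtract (2)·g(x) = 2·x^2 + 6·x + 4, leaving 0
The remainder is 0, so f(x) = g(x) · h(x) with h(x) = 2 - 3·x. Hence g | f, i.e. f ∈ (g).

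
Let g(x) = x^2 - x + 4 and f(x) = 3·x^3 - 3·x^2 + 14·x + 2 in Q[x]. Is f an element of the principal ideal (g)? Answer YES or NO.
NO

In Q[x] the ideal (g) consists of all multiples of g, so f ∈ (g) iff g | f, i.e. iff the remainder of f on division by g is 0. Divide f by g (g is monic, so eliminate the leading term of the running remainder at each step):
  leading term 3·x^3: subtract (3·x)·g(x) = 3·x^3 - 3·x^2 + 12·x, leaving 2·x + 2
The remainder r(x) = 2·x + 2 ≠ 0 (and deg r < deg g), so g ∤ f, i.e. f ∉ (g).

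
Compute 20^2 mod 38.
Use repeated squaring. Binary(2) = 10. Walk through the bits of the exponent 2 left-to-right: at each bit after the leading one, square the running value, then multiply by 20 if the bit is 1 (always reducing mod 38):
  bit 1 = 1 (leading): start with 20.
  bit 2 = 0: square 20^2 = 400 ≡ 20 (mod 38).
Final value: 20^2 ≡ 20 (mod 38).

Final answer: 20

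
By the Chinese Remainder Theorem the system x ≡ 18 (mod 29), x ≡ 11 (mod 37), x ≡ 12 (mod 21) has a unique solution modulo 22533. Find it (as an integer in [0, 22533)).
The moduli 29, 37, 21 are pairwise coprime, so by the CRT there is a unique solution mod 29·37·21 = 22533.
Solve by successive substitution. Start with x ≡ 18 (mod 29).
  Combine with x ≡ 11 (mod 37): write x = 18 + 29·t and require 18 + 29·t ≡ 11 (mod 37), i.e. 29·t ≡ 11 − 18 ≡ 30 (mod 37). Since 29^(−1) ≡ 23 (mod 37), t ≡ 23·30 ≡ 24 (mod 37). So x ≡ 18 + 29·24 = 714 (mod 1073).
  Combine with x ≡ 12 (mod 21): write x = 714 + 1073·t and require 714 + 1073·t ≡ 12 (mod 21), i.e. 1073·t ≡ 12 − 714 ≡ 12 (mod 21). Since 1073^(−1) ≡ 11 (mod 21) (1073 ≡ 2 (mod 21)), t ≡ 11·12 ≡ 6 (mod 21). So x ≡ 714 + 1073·6 = 7152 (mod 22533).
Unique solution in [0, 22533): x = 7152.

Final answer: x ≡ 7152 (mod 22533); the representative in [0, 22533) is 7152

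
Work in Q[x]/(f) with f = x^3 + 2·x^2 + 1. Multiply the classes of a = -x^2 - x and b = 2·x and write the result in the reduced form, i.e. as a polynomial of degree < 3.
First multiply in Q[x] without reducing: a · b = -2·x^3 - 2·x^2. Now divide by f(x) = x^3 + 2·x^2 + 1, eliminating the leading term at each step:
  leading term -2·x^3: subtract (-2)·f(x) = -2·x^3 - 4·x^2 - 2, leaving 2·x^2 + 2
The degree is now < 3, so this is the remainder. Hence a · b ≡ 2·x^2 + 2 in Q[x]/(f).

Final answer: a · b ≡ 2·x^2 + 2 (mod f(x))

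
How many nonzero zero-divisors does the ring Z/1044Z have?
In Z/1044Z each nonzero element is either a unit (gcd with 1044 is 1) or a zero-divisor (gcd > 1). The number of units is φ(1044): factorise 1044 = 2^2 · 3^2 · 29, so φ(1044) = (2^2 − 2^1) · (3^2 − 3^1) · (29 − 1) = 2 · 6 · 28 = 336. The nonzero elements number 1044 − 1 = 1043. Hence the nonzero zero-divisors number 1043 − 336 = 707.

Final answer: Z/1044Z has 707 nonzero zero-divisors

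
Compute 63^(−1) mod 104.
Apply the extended Euclidean algorithm to (104, 63), tracking rows (r, s, t) with s·104 + t·63 = r. Each division r_prev = q·r_cur + r_new produces the new row as (previous row) − q·(current row):
  row A: (104, 1, 0)   [1·104 + 0·63 = 104]
  row B: (63, 0, 1)   [0·104 + 1·63 = 63]
  104 = 1·63 + 41   → row C = row A − 1·row B = (41, 1, −1)   [check: 1·104 − 1·63 = 41]
  63 = 1·41 + 22   → row D = row B − 1·row C = (22, −1, 2)   [check: −1·104 + 2·63 = 22]
  41 = 1·22 + 19   → row E = row C − 1·row D = (19, 2, −3)   [check: 2·104 − 3·63 = 19]
  22 = 1·19 + 3   → row F = row D − 1·row E = (3, −3, 5)   [check: −3·104 + 5·63 = 3]
  19 = 6·3 + 1   → row G = row E − 6·row F = (1, 20, −33)   [check: 20·104 − 33·63 = 1]
  3 = 3·1 + 0   → remainder 0, stop. gcd = 1 (last nonzero row G).
The gcd is 1, so 63 is invertible mod 104. The last nonzero row gives 20·104 − 33·63 = 1, so t = −33. So 63^(−1) ≡ −33 ≡ 71 (mod 104). Verify: 63 · 71 = 4473 ≡ 1 (mod 104). ✓

Final answer: 63^(−1) ≡ 71 (mod 104)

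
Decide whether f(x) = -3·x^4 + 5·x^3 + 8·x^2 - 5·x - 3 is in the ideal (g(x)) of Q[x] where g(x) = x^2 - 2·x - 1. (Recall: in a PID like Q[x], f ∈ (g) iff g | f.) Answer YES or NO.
YES

In Q[x] the ideal (g) consists of all multiples of g, so f ∈ (g) iff g | f, i.e. iff the remainder of f on division by g is 0. Divide f by g (g is monic, so eliminate the leading term of the running remainder at each step):
  leading term -3·x^4: subtract (-3·x^2)·g(x) = -3·x^4 + 6·x^3 + 3·x^2, leaving -x^3 + 5·x^2 - 5·x - 3
  leading term -x^3: subtract (-x)·g(x) = -x^3 + 2·x^2 + x, leaving 3·x^2 - 6·x - 3
  leading term 3·x^2: subtract (3)·g(x) = 3·x^2 - 6·x - 3, leaving 0
The remainder is 0, so f(x) = g(x) · h(x) with h(x) = -3·x^2 - x + 3. Hence g | f, i.e. f ∈ (g).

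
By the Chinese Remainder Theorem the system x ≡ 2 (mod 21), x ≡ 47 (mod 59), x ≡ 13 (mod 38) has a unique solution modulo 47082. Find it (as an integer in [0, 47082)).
x ≡ 45005 (mod 47082); the representative in [0, 47082) is 45005

The moduli 21, 59, 38 are pairwise coprime, so by the CRT there is a unique solution mod 21·59·38 = 47082.
Solve by successive substitution. Start with x ≡ 2 (mod 21).
  Combine with x ≡ 47 (mod 59): write x = 2 + 21·t and require 2 + 21·t ≡ 47 (mod 59), i.e. 21·t ≡ 47 − 2 ≡ 45 (mod 59). Since 21^(−1) ≡ 45 (mod 59), t ≡ 45·45 ≡ 19 (mod 59). So x ≡ 2 + 21·19 = 401 (mod 1239).
  Combine with x ≡ 13 (mod 38): write x = 401 + 1239·t and require 401 + 1239·t ≡ 13 (mod 38), i.e. 1239·t ≡ 13 − 401 ≡ 30 (mod 38). Since 1239^(−1) ≡ 5 (mod 38) (1239 ≡ 23 (mod 38)), t ≡ 5·30 ≡ 36 (mod 38). So x ≡ 401 + 1239·36 = 45005 (mod 47082).
Unique solution in [0, 47082): x = 45005.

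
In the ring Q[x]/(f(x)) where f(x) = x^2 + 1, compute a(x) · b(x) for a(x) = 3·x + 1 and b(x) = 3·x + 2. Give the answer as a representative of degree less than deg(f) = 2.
First multiply in Q[x] without reducing: a · b = 9·x^2 + 9·x + 2. Now divide by f(x) = x^2 + 1, eliminating the leading term at each step:
  leading term 9·x^2: subtract (9)·f(x) = 9·x^2 + 9, leaving 9·x - 7
The degree is now < 2, so this is the remainder. Hence a · b ≡ 9·x - 7 in Q[x]/(f).

Final answer: a · b ≡ 9·x - 7 (mod f(x))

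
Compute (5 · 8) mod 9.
Both factors are already reduced mod 9. 5 · 8 = 40. Dividing by 9: 40 = 4·9 + 4. So (5 · 8) mod 9 = 4.

Final answer: 4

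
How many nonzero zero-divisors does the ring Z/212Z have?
In Z/212Z each nonzero element is either a unit (gcd with 212 is 1) or a zero-divisor (gcd > 1). The number of units is φ(212): factorise 212 = 2^2 · 53, so φ(212) = (2^2 − 2^1) · (53 − 1) = 2 · 52 = 104. The nonzero elements number 212 − 1 = 211. Hence the nonzero zero-divisors number 211 − 104 = 107.

Final answer: Z/212Z has 107 nonzero zero-divisors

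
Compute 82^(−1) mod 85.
82^(−1) ≡ 28 (mod 85)

Apply the extended Euclidean algorithm to (85, 82), tracking rows (r, s, t) with s·85 + t·82 = r. Each division r_prev = q·r_cur + r_new produces the new row as (previous row) − q·(current row):
  row A: (85, 1, 0)   [1·85 + 0·82 = 85]
  row B: (82, 0, 1)   [0·85 + 1·82 = 82]
  85 = 1·82 + 3   → row C = row A − 1·row B = (3, 1, −1)   [check: 1·85 − 1·82 = 3]
  82 = 27·3 + 1   → row D = row B − 27·row C = (1, −27, 28)   [check: −27·85 + 28·82 = 1]
  3 = 3·1 + 0   → remainder 0, stop. gcd = 1 (last nonzero row D).
The gcd is 1, so 82 is invertible mod 85. The last nonzero row gives −27·85 + 28·82 = 1, so t = 28. So 82^(−1) ≡ 28 (mod 85). Verify: 82 · 28 = 2296 ≡ 1 (mod 85). ✓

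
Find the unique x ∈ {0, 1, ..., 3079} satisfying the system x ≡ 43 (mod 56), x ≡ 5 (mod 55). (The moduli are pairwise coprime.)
x ≡ 995 (mod 3080); the representative in [0, 3080) is 995

The moduli 56, 55 are pairwise coprime, so by the CRT there is a unique solution mod 56·55 = 3080.
Solve by successive substitution. Start with x ≡ 43 (mod 56).
  Combine with x ≡ 5 (mod 55): write x = 43 + 56·t and require 43 + 56·t ≡ 5 (mod 55), i.e. 56·t ≡ 5 − 43 ≡ 17 (mod 55). Since 56^(−1) ≡ 1 (mod 55) (56 ≡ 1 (mod 55)), t ≡ 1·17 ≡ 17 (mod 55). So x ≡ 43 + 56·17 = 995 (mod 3080).
Unique solution in [0, 3080): x = 995.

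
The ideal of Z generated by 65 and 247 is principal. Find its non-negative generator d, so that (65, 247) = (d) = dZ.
In the PID Z, (a, b) is generated by gcd(a, b). Compute gcd(247, 65) with the extended Euclidean algorithm, tracking rows (r, s, t) with s·247 + t·65 = r:
  row A: (247, 1, 0)   [1·247 + 0·65 = 247]
  row B: (65, 0, 1)   [0·247 + 1·65 = 65]
  247 = 3·65 + 52   → row C = row A − 3·row B = (52, 1, −3)   [check: 1·247 − 3·65 = 52]
  65 = 1·52 + 13   → row D = row B − 1·row C = (13, −1, 4)   [check: −1·247 + 4·65 = 13]
  52 = 4·13 + 0   → remainder 0, stop. gcd = 13 (last nonzero row D).
So gcd(65, 247) = 13, with Bézout identity −1·247 + 4·65 = 13. Containment (⊇): the Bézout identity exhibits 13 as an element of (65, 247), giving (13) ⊆ (65, 247). Containment (⊆): since 13 | 65 and 13 | 247 (65 = 13·5, 247 = 13·19), every Z-linear combination of 65 and 247 is divisible by 13, so (65, 247) ⊆ (13). Therefore (65, 247) = (13), d = 13.

Final answer: (65, 247) = (13); d = 13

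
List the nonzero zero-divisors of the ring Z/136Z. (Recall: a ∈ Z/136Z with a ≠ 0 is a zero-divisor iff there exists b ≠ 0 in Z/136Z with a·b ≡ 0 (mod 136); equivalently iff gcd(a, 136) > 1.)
An element a ∈ Z/136Z (with a ≠ 0) is a zero-divisor iff gcd(a, 136) > 1 (because a is a unit precisely when gcd(a, n) = 1, and in Z/nZ every nonzero, non-unit element is a zero-divisor). Scan a = 1, ..., 135 and keep those with gcd(a, 136) > 1:
  gcd(2, 136) = 2, gcd(4, 136) = 4, gcd(6, 136) = 2, gcd(8, 136) = 8, gcd(10, 136) = 2, gcd(12, 136) = 4, gcd(14, 136) = 2, gcd(16, 136) = 8, gcd(17, 136) = 17, gcd(18, 136) = 2, gcd(20, 136) = 4, gcd(22, 136) = 2, gcd(24, 136) = 8, gcd(26, 136) = 2, gcd(28, 136) = 4, gcd(30, 136) = 2, gcd(32, 136) = 8, gcd(34, 136) = 34, gcd(36, 136) = 4, gcd(38, 136) = 2, gcd(40, 136) = 8, gcd(42, 136) = 2, gcd(44, 136) = 4, gcd(46, 136) = 2, gcd(48, 136) = 8, gcd(50, 136) = 2, gcd(51, 136) = 17, gcd(52, 136) = 4, gcd(54, 136) = 2, gcd(56, 136) = 8, gcd(58, 136) = 2, gcd(60, 136) = 4, gcd(62, 136) = 2, gcd(64, 136) = 8, gcd(66, 136) = 2, gcd(68, 136) = 68, gcd(70, 136) = 2, gcd(72, 136) = 8, gcd(74, 136) = 2, gcd(76, 136) = 4, gcd(78, 136) = 2, gcd(80, 136) = 8, gcd(82, 136) = 2, gcd(84, 136) = 4, gcd(85, 136) = 17, gcd(86, 136) = 2, gcd(88, 136) = 8, gcd(90, 136) = 2, gcd(92, 136) = 4, gcd(94, 136) = 2, gcd(96, 136) = 8, gcd(98, 136) = 2, gcd(100, 136) = 4, gcd(102, 136) = 34, gcd(104, 136) = 8, gcd(106, 136) = 2, gcd(108, 136) = 4, gcd(110, 136) = 2, gcd(112, 136) = 8, gcd(114, 136) = 2, gcd(116, 136) = 4, gcd(118, 136) = 2, gcd(119, 136) = 17, gcd(120, 136) = 8, gcd(122, 136) = 2, gcd(124, 136) = 4, gcd(126, 136) = 2, gcd(128, 136) = 8, gcd(130, 136) = 2, gcd(132, 136) = 4, gcd(134, 136) = 2.
All other a ∈ {1, ..., 135} have gcd(a, 136) = 1 and are units. So the nonzero zero-divisors are exactly the 71 values of a appearing in this scan.

Final answer: nonzero zero-divisors of Z/136Z = {2, 4, 6, 8, 10, 12, 14, 16, 17, 18, 20, 22, 24, 26, 28, 30, 32, 34, 36, 38, 40, 42, 44, 46, 48, 50, 51, 52, 54, 56, 58, 60, 62, 64, 66, 68, 70, 72, 74, 76, 78, 80, 82, 84, 85, 86, 88, 90, 92, 94, 96, 98, 100, 102, 104, 106, 108, 110, 112, 114, 116, 118, 119, 120, 122, 124, 126, 128, 130, 132, 134}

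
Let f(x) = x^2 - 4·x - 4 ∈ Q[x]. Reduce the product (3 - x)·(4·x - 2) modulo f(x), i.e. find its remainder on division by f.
a · b ≡ -2·x - 22 (mod f(x))

First multiply in Q[x] without reducing: a · b = -4·x^2 + 14·x - 6. Now divide by f(x) = x^2 - 4·x - 4, eliminating the leading term at each step:
  leading term -4·x^2: subtract (-4)·f(x) = -4·x^2 + 16·x + 16, leaving -2·x - 22
The degree is now < 2, so this is the remainder. Hence a · b ≡ -2·x - 22 in Q[x]/(f).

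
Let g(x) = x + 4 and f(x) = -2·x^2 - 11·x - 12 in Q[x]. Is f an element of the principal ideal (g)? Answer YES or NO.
In Q[x] the ideal (g) consists of all multiples of g, so f ∈ (g) iff g | f, i.e. iff the remainder of f on division by g is 0. Divide f by g (g is monic, so eliminate the leading term of the running remainder at each step):
  leading term -2·x^2: subtract (-2·x)·g(x) = -2·x^2 - 8·x, leaving -3·x - 12
  leading term -3·x: subtract (-3)·g(x) = -3·x - 12, leaving 0
The remainder is 0, so f(x) = g(x) · h(x) with h(x) = -2·x - 3. Hence g | f, i.e. f ∈ (g).

Final answer: YES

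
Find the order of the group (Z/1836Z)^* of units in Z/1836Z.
|(Z/1836Z)^*| = 576

(Z/1836Z)^* consists of the classes a with gcd(a, 1836) = 1, so its order is φ(1836). φ is multiplicative, with φ(p^e) = p^e − p^(e−1). Factorise 1836 = 2^2 · 3^3 · 17. Then
  φ(1836) = (2^2 − 2^1) · (3^3 − 3^2) · (17 − 1) = 2 · 18 · 16 = 576.
Thus |(Z/1836Z)^*| = 576.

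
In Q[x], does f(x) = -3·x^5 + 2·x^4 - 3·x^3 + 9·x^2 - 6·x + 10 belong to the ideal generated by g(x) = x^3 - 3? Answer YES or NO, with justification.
NO

In Q[x] the ideal (g) consists of all multiples of g, so f ∈ (g) iff g | f, i.e. iff the remainder of f on division by g is 0. Divide f by g (g is monic, so eliminate the leading term of the running remainder at each step):
  leading term -3·x^5: subtract (-3·x^2)·g(x) = -3·x^5 + 9·x^2, leaving 2·x^4 - 3·x^3 - 6·x + 10
  leading term 2·x^4: subtract (2·x)·g(x) = 2·x^4 - 6·x, leaving 10 - 3·x^3
  leading term -3·x^3: subtract (-3)·g(x) = 9 - 3·x^3, leaving 1
The remainder r(x) = 1 ≠ 0 (and deg r < deg g), so g ∤ f, i.e. f ∉ (g).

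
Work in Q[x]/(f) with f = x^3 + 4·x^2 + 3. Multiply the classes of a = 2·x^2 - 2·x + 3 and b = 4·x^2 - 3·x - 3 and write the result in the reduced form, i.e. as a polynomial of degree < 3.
a · b ≡ 196·x^2 - 27·x + 129 (mod f(x))

First multiply in Q[x] without reducing: a · b = 8·x^4 - 14·x^3 + 12·x^2 - 3·x - 9. Now divide by f(x) = x^3 + 4·x^2 + 3, eliminating the leading term at each step:
  leading term 8·x^4: subtract (8·x)·f(x) = 8·x^4 + 32·x^3 + 24·x, leaving -46·x^3 + 12·x^2 - 27·x - 9
  leading term -46·x^3: subtract (-46)·f(x) = -46·x^3 - 184·x^2 - 138, leaving 196·x^2 - 27·x + 129
The degree is now < 3, so this is the remainder. Hence a · b ≡ 196·x^2 - 27·x + 129 in Q[x]/(f).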